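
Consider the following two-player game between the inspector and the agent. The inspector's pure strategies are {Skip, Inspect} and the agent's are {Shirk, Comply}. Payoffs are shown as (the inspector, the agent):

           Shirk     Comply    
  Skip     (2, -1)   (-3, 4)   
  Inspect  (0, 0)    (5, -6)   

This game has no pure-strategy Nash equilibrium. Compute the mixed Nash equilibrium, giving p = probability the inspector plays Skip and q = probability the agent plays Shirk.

Set the agent's expected payoff from Shirk equal to that from Comply:
  the agent's payoff from Shirk: p·(-1) + (1−p)·0 = -p
  the agent's payoff from Comply: p·4 + (1−p)·(-6) = 10p - 6
  -p = 10p - 6  ⇒  -11p = -6  ⇒  p = 6/11.
For the inspector to be willing to mix, the inspector must be indifferent between Skip and Inspect, which pins down the agent's mix.
  the inspector's expected payoff from Skip: q·2 + (1−q)·(-3) = 5q - 3
  the inspector's expected payoff from Inspect: q·0 + (1−q)·5 = -5q + 5
  5q - 3 = -5q + 5  ⇒  10q = 8  ⇒  q = 4/5.

p = 6/11, q = 4/5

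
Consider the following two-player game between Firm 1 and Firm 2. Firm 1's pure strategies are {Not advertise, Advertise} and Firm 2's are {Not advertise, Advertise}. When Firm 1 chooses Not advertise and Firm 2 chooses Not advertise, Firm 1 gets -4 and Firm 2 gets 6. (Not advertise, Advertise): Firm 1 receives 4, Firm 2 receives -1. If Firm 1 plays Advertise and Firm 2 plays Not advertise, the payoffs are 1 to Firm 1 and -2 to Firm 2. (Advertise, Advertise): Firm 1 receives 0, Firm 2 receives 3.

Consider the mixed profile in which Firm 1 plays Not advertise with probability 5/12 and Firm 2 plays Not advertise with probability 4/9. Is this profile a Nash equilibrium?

Yes

Check Firm 2's indifference given Firm 1's mix p = 5/12:
  payoff from Not advertise = 4/3; payoff from Advertise = 4/3 — equal.
Check Firm 1's indifference given Firm 2's mix q = 4/9:
  payoff from Not advertise = 4/9; payoff from Advertise = 4/9 — equal.
Both players are indifferent, so neither can profitably deviate.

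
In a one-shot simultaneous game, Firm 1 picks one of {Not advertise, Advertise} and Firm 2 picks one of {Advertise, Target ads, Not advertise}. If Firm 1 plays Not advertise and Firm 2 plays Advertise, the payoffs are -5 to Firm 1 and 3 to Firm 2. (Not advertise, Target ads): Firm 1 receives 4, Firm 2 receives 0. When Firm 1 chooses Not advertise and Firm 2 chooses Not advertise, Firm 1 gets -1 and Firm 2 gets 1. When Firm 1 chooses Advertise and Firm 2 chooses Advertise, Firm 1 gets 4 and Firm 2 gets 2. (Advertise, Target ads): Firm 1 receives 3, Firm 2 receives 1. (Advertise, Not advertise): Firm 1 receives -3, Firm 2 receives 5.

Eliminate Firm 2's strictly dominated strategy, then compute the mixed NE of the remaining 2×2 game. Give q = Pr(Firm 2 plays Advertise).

q = 2/11

Firm 2's strategy Target ads is strictly dominated by Advertise: 3 > 0 and 2 > 1. Eliminate Target ads.
In a mixed equilibrium Firm 1 is indifferent between Not advertise and Advertise; this condition fixes q.
  Firm 1's payoff from Not advertise: q·(-5) + (1−q)·(-1) = -4q - 1
  Firm 1's payoff from Advertise: q·4 + (1−q)·(-3) = 7q - 3
  -4q - 1 = 7q - 3  ⇒  -11q = -2  ⇒  q = 2/11.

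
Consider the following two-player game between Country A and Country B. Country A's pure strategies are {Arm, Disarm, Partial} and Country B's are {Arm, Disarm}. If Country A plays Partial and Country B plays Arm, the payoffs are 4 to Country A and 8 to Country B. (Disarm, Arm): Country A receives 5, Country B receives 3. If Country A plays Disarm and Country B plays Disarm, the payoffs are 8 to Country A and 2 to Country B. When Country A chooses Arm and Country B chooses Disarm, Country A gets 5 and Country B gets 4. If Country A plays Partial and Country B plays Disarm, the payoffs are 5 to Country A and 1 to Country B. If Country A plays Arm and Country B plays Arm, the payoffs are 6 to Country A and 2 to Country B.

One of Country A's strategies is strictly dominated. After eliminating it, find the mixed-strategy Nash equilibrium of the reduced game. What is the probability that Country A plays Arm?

p = 1/3

Country A's strategy Partial is strictly dominated by Disarm: 5 > 4 and 8 > 5. Eliminate Partial.
Country A's mix must leave Country B indifferent between Arm and Disarm.
  Country B's payoff to Arm: p·2 + (1−p)·3 = -p + 3
  Country B's payoff to Disarm: p·4 + (1−p)·2 = 2p + 2
  -p + 3 = 2p + 2  ⇒  -3p = -1  ⇒  p = 1/3.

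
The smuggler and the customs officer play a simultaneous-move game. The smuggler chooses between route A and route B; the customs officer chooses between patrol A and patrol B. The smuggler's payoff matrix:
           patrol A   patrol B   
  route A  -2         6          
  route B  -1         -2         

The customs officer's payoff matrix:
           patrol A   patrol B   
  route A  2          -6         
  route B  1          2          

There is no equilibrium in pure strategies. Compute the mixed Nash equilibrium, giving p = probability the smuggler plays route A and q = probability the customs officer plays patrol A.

p = 1/9, q = 8/9

The customs officer's indifference between patrol A and patrol B determines the smuggler's mixing probability p:
  the customs officer's expected payoff from patrol A: p·2 + (1−p)·1 = p + 1
  the customs officer's expected payoff from patrol B: p·(-6) + (1−p)·2 = -8p + 2
  p + 1 = -8p + 2  ⇒  9p = 1  ⇒  p = 1/9.
The smuggler's indifference between route A and route B determines the customs officer's mixing probability q:
  the smuggler's expected payoff from route A: q·(-2) + (1−q)·6 = -8q + 6
  the smuggler's expected payoff from route B: q·(-1) + (1−q)·(-2) = q - 2
  -8q + 6 = q - 2  ⇒  -9q = -8  ⇒  q = 8/9.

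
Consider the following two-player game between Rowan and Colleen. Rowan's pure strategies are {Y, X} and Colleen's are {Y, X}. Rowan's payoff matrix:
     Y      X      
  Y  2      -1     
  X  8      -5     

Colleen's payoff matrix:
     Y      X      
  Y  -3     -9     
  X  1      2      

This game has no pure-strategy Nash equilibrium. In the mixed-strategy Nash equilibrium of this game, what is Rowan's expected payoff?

For Rowan to be willing to mix, Rowan must be indifferent between Y and X, which pins down Colleen's mix.
  Rowan's payoff from Y: q·2 + (1−q)·(-1) = 3q - 1
  Rowan's payoff from X: q·8 + (1−q)·(-5) = 13q - 5
  3q - 1 = 13q - 5  ⇒  -10q = -4  ⇒  q = 2/5.
At equilibrium Rowan is indifferent across rows, so Rowan's payoff equals the payoff from Y: (2/5)·2 + (3/5)·(-1) = 1/5.

1/5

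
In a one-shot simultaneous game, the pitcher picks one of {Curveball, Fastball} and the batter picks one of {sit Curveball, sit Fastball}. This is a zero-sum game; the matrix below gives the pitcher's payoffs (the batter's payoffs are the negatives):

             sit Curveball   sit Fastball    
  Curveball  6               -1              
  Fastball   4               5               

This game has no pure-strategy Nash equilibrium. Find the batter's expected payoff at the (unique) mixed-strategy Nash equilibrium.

The pitcher's mix must leave the batter indifferent between sit Curveball and sit Fastball.
  the batter's payoff from sit Curveball: p·(-6) + (1−p)·(-4) = -2p - 4
  the batter's payoff from sit Fastball: p·1 + (1−p)·(-5) = 6p - 5
  -2p - 4 = 6p - 5  ⇒  -8p = -1  ⇒  p = 1/8.
At equilibrium the batter is indifferent across columns, so the batter's payoff equals the payoff from sit Curveball: (1/8)·(-6) + (7/8)·(-4) = -17/4.

-17/4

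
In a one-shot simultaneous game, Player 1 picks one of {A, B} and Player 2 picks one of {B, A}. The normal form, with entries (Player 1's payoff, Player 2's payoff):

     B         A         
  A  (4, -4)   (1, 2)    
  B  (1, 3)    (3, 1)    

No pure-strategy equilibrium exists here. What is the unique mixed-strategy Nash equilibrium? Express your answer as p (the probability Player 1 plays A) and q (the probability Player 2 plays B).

p = 1/4, q = 2/5

For Player 2 to be willing to mix, Player 2 must be indifferent between B and A, which pins down Player 1's mix.
  Player 2's payoff from B: p·(-4) + (1−p)·3 = -7p + 3
  Player 2's payoff from A: p·2 + (1−p)·1 = p + 1
  -7p + 3 = p + 1  ⇒  -8p = -2  ⇒  p = 1/4.
Set Player 1's expected payoff from A equal to that from B:
  Player 1's expected payoff from A: q·4 + (1−q)·1 = 3q + 1
  Player 1's expected payoff from B: q·1 + (1−q)·3 = -2q + 3
  3q + 1 = -2q + 3  ⇒  5q = 2  ⇒  q = 2/5.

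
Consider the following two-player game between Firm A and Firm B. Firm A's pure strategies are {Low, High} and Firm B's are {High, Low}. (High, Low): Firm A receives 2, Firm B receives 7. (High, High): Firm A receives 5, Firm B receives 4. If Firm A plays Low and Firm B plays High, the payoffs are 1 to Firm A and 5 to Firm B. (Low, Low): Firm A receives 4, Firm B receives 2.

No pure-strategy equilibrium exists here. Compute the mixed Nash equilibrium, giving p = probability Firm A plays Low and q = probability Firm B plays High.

Set Firm B's expected payoff from High equal to that from Low:
  Firm B's expected payoff from High: p·5 + (1−p)·4 = p + 4
  Firm B's expected payoff from Low: p·2 + (1−p)·7 = -5p + 7
  p + 4 = -5p + 7  ⇒  6p = 3  ⇒  p = 1/2.
Set Firm A's expected payoff from Low equal to that from High:
  Firm A's payoff to Low: q·1 + (1−q)·4 = -3q + 4
  Firm A's payoff to High: q·5 + (1−q)·2 = 3q + 2
  -3q + 4 = 3q + 2  ⇒  -6q = -2  ⇒  q = 1/3.

p = 1/2, q = 1/3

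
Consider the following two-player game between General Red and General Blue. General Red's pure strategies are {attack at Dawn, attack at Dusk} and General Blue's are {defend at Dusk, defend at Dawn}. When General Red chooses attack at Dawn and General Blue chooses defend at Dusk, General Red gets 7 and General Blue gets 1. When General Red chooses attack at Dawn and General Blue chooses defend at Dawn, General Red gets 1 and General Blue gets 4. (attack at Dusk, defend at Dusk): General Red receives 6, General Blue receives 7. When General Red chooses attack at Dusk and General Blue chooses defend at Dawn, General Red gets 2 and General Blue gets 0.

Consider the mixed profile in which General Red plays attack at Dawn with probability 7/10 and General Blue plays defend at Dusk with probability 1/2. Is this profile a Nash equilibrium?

Check General Blue's indifference given General Red's mix p = 7/10:
  payoff from defend at Dusk = 14/5; payoff from defend at Dawn = 14/5 — equal.
Check General Red's indifference given General Blue's mix q = 1/2:
  payoff from attack at Dawn = 4; payoff from attack at Dusk = 4 — equal.
Both players are indifferent, so neither can profitably deviate.

Yes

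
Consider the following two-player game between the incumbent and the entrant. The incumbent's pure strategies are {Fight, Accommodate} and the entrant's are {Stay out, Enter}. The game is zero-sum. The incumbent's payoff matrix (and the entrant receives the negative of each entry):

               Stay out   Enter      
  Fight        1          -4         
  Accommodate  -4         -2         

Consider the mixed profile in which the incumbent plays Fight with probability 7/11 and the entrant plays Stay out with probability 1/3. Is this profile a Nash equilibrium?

No

Given the incumbent's mix p = 7/11, the entrant's payoff from Stay out is 9/11 but from Enter is 36/11. The entrant strictly prefers Enter, so the entrant would not mix.
So the proposed profile is not a Nash equilibrium.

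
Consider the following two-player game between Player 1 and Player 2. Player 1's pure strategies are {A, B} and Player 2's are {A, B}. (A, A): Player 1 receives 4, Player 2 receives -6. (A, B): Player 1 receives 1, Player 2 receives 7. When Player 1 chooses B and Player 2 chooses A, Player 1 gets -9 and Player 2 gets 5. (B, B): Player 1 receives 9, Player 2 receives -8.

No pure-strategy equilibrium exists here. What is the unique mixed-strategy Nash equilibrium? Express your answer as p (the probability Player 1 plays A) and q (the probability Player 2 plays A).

p = 1/2, q = 8/21

Set Player 2's expected payoff from A equal to that from B:
  Player 2's payoff to A: p·(-6) + (1−p)·5 = -11p + 5
  Player 2's payoff to B: p·7 + (1−p)·(-8) = 15p - 8
  -11p + 5 = 15p - 8  ⇒  -26p = -13  ⇒  p = 1/2.
Player 1's indifference between A and B determines Player 2's mixing probability q:
  Player 1's expected payoff from A: q·4 + (1−q)·1 = 3q + 1
  Player 1's expected payoff from B: q·(-9) + (1−q)·9 = -18q + 9
  3q + 1 = -18q + 9  ⇒  21q = 8  ⇒  q = 8/21.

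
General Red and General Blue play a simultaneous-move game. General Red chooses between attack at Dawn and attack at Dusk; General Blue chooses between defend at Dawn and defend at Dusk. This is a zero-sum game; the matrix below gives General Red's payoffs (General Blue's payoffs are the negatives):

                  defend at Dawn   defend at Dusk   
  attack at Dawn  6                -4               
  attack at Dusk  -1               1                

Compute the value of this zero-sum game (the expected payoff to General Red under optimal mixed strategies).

v = 1/6

General Blue's mix must leave General Red indifferent between attack at Dawn and attack at Dusk.
  General Red's expected payoff from attack at Dawn: q·6 + (1−q)·(-4) = 10q - 4
  General Red's expected payoff from attack at Dusk: q·(-1) + (1−q)·1 = -2q + 1
  10q - 4 = -2q + 1  ⇒  12q = 5  ⇒  q = 5/12.
The value is General Red's expected payoff against this mix (using attack at Dawn): (5/12)·6 + (7/12)·(-4) = 1/6.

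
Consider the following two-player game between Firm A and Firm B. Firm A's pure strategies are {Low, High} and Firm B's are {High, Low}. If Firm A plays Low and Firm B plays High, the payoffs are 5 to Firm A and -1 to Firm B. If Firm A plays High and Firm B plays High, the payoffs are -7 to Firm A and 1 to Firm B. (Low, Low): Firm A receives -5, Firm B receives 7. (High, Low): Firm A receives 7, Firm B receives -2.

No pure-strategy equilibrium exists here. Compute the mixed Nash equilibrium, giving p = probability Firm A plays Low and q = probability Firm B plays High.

p = 3/11, q = 1/2

For Firm B to be willing to mix, Firm B must be indifferent between High and Low, which pins down Firm A's mix.
  Firm B's payoff to High: p·(-1) + (1−p)·1 = -2p + 1
  Firm B's payoff to Low: p·7 + (1−p)·(-2) = 9p - 2
  -2p + 1 = 9p - 2  ⇒  -11p = -3  ⇒  p = 3/11.
For Firm A to be willing to mix, Firm A must be indifferent between Low and High, which pins down Firm B's mix.
  Firm A's payoff to Low: q·5 + (1−q)·(-5) = 10q - 5
  Firm A's payoff to High: q·(-7) + (1−q)·7 = -14q + 7
  10q - 5 = -14q + 7  ⇒  24q = 12  ⇒  q = 1/2.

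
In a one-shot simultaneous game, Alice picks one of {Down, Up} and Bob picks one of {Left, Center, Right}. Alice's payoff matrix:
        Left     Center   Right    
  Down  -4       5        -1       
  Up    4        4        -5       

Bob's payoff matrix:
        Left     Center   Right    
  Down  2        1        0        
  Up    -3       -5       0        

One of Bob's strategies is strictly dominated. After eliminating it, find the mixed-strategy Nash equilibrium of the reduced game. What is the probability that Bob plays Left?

q = 1/3

Bob's strategy Center is strictly dominated by Left: 2 > 1 and -3 > -5. Eliminate Center.
Set Alice's expected payoff from Down equal to that from Up:
  Alice's payoff from Down: q·(-4) + (1−q)·(-1) = -3q - 1
  Alice's payoff from Up: q·4 + (1−q)·(-5) = 9q - 5
  -3q - 1 = 9q - 5  ⇒  -12q = -4  ⇒  q = 1/3.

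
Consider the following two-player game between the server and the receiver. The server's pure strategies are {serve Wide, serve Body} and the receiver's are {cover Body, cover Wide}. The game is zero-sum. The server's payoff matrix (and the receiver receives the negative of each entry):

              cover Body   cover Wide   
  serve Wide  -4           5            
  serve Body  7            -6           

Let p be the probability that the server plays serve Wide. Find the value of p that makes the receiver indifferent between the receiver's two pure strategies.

The server's mix must leave the receiver indifferent between cover Body and cover Wide.
  the receiver's expected payoff from cover Body: p·4 + (1−p)·(-7) = 11p - 7
  the receiver's expected payoff from cover Wide: p·(-5) + (1−p)·6 = -11p + 6
  11p - 7 = -11p + 6  ⇒  22p = 13  ⇒  p = 13/22.

p = 13/22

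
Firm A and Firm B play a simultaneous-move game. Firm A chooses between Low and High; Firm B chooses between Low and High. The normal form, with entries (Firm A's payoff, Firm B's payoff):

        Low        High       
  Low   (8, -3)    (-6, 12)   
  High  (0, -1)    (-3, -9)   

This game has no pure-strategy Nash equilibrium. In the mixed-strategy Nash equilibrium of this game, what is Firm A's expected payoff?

Firm A's indifference between Low and High determines Firm B's mixing probability q:
  Firm A's payoff from Low: q·8 + (1−q)·(-6) = 14q - 6
  Firm A's payoff from High: q·0 + (1−q)·(-3) = 3q - 3
  14q - 6 = 3q - 3  ⇒  11q = 3  ⇒  q = 3/11.
At equilibrium Firm A is indifferent across rows, so Firm A's payoff equals the payoff from Low: (3/11)·8 + (8/11)·(-6) = -24/11.

-24/11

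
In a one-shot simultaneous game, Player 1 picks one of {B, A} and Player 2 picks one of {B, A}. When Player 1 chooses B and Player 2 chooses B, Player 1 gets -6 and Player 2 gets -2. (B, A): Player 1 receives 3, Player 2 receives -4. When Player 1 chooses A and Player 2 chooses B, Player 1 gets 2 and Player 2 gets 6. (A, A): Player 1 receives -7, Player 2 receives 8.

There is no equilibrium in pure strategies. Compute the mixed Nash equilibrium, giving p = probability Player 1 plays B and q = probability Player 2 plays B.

p = 1/2, q = 5/9

In a mixed equilibrium Player 2 is indifferent between B and A; this condition fixes p.
  Player 2's payoff to B: p·(-2) + (1−p)·6 = -8p + 6
  Player 2's payoff to A: p·(-4) + (1−p)·8 = -12p + 8
  -8p + 6 = -12p + 8  ⇒  4p = 2  ⇒  p = 1/2.
Set Player 1's expected payoff from B equal to that from A:
  Player 1's payoff to B: q·(-6) + (1−q)·3 = -9q + 3
  Player 1's payoff to A: q·2 + (1−q)·(-7) = 9q - 7
  -9q + 3 = 9q - 7  ⇒  -18q = -10  ⇒  q = 5/9.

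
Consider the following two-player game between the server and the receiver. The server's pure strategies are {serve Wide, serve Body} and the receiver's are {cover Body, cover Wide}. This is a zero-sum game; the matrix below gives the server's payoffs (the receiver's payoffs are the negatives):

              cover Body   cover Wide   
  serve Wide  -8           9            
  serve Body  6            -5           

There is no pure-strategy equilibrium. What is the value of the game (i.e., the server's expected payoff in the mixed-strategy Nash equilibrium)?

v = 1/2

For the server to be willing to mix, the server must be indifferent between serve Wide and serve Body, which pins down the receiver's mix.
  the server's expected payoff from serve Wide: q·(-8) + (1−q)·9 = -17q + 9
  the server's expected payoff from serve Body: q·6 + (1−q)·(-5) = 11q - 5
  -17q + 9 = 11q - 5  ⇒  -28q = -14  ⇒  q = 1/2.
The value is the server's expected payoff against this mix (using serve Wide): (1/2)·(-8) + (1/2)·9 = 1/2.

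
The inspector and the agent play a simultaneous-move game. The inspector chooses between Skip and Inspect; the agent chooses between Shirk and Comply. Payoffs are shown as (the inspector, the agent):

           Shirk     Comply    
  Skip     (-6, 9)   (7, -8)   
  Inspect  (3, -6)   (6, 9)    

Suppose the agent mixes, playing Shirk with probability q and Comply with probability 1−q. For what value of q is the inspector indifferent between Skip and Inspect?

Set the inspector's expected payoff from Skip equal to that from Inspect:
  the inspector's expected payoff from Skip: q·(-6) + (1−q)·7 = -13q + 7
  the inspector's expected payoff from Inspect: q·3 + (1−q)·6 = -3q + 6
  -13q + 7 = -3q + 6  ⇒  -10q = -1  ⇒  q = 1/10.

q = 1/10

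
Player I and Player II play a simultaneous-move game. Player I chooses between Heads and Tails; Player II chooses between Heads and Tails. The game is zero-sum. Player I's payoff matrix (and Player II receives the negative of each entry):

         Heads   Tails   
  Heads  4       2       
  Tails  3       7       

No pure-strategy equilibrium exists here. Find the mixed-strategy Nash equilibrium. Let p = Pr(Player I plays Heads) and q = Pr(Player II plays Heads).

For Player II to be willing to mix, Player II must be indifferent between Heads and Tails, which pins down Player I's mix.
  Player II's expected payoff from Heads: p·(-4) + (1−p)·(-3) = -p - 3
  Player II's expected payoff from Tails: p·(-2) + (1−p)·(-7) = 5p - 7
  -p - 3 = 5p - 7  ⇒  -6p = -4  ⇒  p = 2/3.
Player I's indifference between Heads and Tails determines Player II's mixing probability q:
  Player I's payoff to Heads: q·4 + (1−q)·2 = 2q + 2
  Player I's payoff to Tails: q·3 + (1−q)·7 = -4q + 7
  2q + 2 = -4q + 7  ⇒  6q = 5  ⇒  q = 5/6.

p = 2/3, q = 5/6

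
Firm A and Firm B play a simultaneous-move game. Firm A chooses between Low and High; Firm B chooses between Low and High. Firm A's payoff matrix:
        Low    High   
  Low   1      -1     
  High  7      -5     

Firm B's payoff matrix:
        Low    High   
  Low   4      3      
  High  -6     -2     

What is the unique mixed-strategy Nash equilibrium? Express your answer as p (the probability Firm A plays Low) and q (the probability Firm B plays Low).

p = 4/5, q = 2/5

For Firm B to be willing to mix, Firm B must be indifferent between Low and High, which pins down Firm A's mix.
  Firm B's payoff from Low: p·4 + (1−p)·(-6) = 10p - 6
  Firm B's payoff from High: p·3 + (1−p)·(-2) = 5p - 2
  10p - 6 = 5p - 2  ⇒  5p = 4  ⇒  p = 4/5.
Firm A's indifference between Low and High determines Firm B's mixing probability q:
  Firm A's payoff to Low: q·1 + (1−q)·(-1) = 2q - 1
  Firm A's payoff to High: q·7 + (1−q)·(-5) = 12q - 5
  2q - 1 = 12q - 5  ⇒  -10q = -4  ⇒  q = 2/5.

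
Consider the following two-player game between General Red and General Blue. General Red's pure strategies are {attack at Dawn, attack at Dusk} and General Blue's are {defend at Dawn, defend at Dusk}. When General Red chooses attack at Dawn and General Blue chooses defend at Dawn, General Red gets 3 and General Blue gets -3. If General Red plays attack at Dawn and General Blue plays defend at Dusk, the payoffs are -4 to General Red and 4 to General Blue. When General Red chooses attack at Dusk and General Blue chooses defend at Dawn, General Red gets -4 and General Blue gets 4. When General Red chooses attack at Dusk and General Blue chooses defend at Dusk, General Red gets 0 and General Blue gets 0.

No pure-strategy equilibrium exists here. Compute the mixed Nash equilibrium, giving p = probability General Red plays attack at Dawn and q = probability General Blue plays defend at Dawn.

p = 4/11, q = 4/11

In a mixed equilibrium General Blue is indifferent between defend at Dawn and defend at Dusk; this condition fixes p.
  General Blue's expected payoff from defend at Dawn: p·(-3) + (1−p)·4 = -7p + 4
  General Blue's expected payoff from defend at Dusk: p·4 + (1−p)·0 = 4p
  -7p + 4 = 4p  ⇒  -11p = -4  ⇒  p = 4/11.
General Blue's mix must leave General Red indifferent between attack at Dawn and attack at Dusk.
  General Red's payoff from attack at Dawn: q·3 + (1−q)·(-4) = 7q - 4
  General Red's payoff from attack at Dusk: q·(-4) + (1−q)·0 = -4q
  7q - 4 = -4q  ⇒  11q = 4  ⇒  q = 4/11.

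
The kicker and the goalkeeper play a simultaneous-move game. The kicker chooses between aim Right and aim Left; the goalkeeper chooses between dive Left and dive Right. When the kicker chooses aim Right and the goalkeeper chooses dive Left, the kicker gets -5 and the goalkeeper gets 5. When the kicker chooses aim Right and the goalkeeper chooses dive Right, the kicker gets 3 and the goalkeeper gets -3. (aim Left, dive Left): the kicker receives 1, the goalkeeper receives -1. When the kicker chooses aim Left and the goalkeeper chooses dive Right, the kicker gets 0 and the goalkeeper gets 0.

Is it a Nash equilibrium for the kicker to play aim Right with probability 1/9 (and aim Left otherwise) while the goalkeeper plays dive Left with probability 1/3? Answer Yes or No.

Yes

Check the goalkeeper's indifference given the kicker's mix p = 1/9:
  payoff from dive Left = -1/3; payoff from dive Right = -1/3 — equal.
Check the kicker's indifference given the goalkeeper's mix q = 1/3:
  payoff from aim Right = 1/3; payoff from aim Left = 1/3 — equal.
Both players are indifferent, so neither can profitably deviate.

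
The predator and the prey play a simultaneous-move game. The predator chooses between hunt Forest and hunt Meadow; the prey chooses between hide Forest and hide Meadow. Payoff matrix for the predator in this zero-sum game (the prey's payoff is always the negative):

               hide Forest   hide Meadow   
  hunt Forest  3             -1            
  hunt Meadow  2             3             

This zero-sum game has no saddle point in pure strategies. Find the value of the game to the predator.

v = 11/5

The predator's indifference between hunt Forest and hunt Meadow determines the prey's mixing probability q:
  the predator's payoff from hunt Forest: q·3 + (1−q)·(-1) = 4q - 1
  the predator's payoff from hunt Meadow: q·2 + (1−q)·3 = -q + 3
  4q - 1 = -q + 3  ⇒  5q = 4  ⇒  q = 4/5.
The value is the predator's expected payoff against this mix (using hunt Forest): (4/5)·3 + (1/5)·(-1) = 11/5.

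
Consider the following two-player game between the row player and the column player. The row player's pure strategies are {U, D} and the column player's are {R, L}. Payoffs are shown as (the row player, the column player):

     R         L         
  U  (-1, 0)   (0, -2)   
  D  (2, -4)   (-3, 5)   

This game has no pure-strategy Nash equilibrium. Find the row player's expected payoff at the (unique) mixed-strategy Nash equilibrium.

-1/2

Set the row player's expected payoff from U equal to that from D:
  the row player's payoff from U: q·(-1) + (1−q)·0 = -q
  the row player's payoff from D: q·2 + (1−q)·(-3) = 5q - 3
  -q = 5q - 3  ⇒  -6q = -3  ⇒  q = 1/2.
At equilibrium the row player is indifferent across rows, so the row player's payoff equals the payoff from U: (1/2)·(-1) + (1/2)·0 = -1/2.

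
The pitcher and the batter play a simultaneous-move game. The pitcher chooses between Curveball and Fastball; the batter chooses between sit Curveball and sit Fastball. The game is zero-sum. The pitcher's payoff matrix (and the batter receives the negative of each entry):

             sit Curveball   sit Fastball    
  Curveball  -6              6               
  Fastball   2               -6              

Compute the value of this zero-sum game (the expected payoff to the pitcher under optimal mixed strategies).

For the pitcher to be willing to mix, the pitcher must be indifferent between Curveball and Fastball, which pins down the batter's mix.
  the pitcher's expected payoff from Curveball: q·(-6) + (1−q)·6 = -12q + 6
  the pitcher's expected payoff from Fastball: q·2 + (1−q)·(-6) = 8q - 6
  -12q + 6 = 8q - 6  ⇒  -20q = -12  ⇒  q = 3/5.
The value is the pitcher's expected payoff against this mix (using Curveball): (3/5)·(-6) + (2/5)·6 = -6/5.

v = -6/5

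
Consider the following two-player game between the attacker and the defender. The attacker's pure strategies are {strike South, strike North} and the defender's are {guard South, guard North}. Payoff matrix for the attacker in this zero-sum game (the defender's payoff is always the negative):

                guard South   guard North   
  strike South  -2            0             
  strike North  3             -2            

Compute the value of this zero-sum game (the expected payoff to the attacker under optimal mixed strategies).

v = -4/7

The defender's mix must leave the attacker indifferent between strike South and strike North.
  the attacker's payoff from strike South: q·(-2) + (1−q)·0 = -2q
  the attacker's payoff from strike North: q·3 + (1−q)·(-2) = 5q - 2
  -2q = 5q - 2  ⇒  -7q = -2  ⇒  q = 2/7.
The value is the attacker's expected payoff against this mix (using strike South): (2/7)·(-2) + (5/7)·0 = -4/7.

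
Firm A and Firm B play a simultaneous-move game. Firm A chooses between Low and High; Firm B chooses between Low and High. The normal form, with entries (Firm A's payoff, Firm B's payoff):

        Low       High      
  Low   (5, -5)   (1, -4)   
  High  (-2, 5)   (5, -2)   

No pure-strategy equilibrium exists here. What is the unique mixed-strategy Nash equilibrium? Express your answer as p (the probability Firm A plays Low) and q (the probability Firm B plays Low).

p = 7/8, q = 4/11

Set Firm B's expected payoff from Low equal to that from High:
  Firm B's expected payoff from Low: p·(-5) + (1−p)·5 = -10p + 5
  Firm B's expected payoff from High: p·(-4) + (1−p)·(-2) = -2p - 2
  -10p + 5 = -2p - 2  ⇒  -8p = -7  ⇒  p = 7/8.
Firm B's mix must leave Firm A indifferent between Low and High.
  Firm A's payoff to Low: q·5 + (1−q)·1 = 4q + 1
  Firm A's payoff to High: q·(-2) + (1−q)·5 = -7q + 5
  4q + 1 = -7q + 5  ⇒  11q = 4  ⇒  q = 4/11.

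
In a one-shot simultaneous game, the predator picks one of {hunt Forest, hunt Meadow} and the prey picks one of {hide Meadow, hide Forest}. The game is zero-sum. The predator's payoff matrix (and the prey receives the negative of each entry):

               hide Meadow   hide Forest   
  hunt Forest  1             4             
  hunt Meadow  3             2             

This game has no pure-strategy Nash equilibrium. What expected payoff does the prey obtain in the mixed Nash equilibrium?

-5/2

The predator's mix must leave the prey indifferent between hide Meadow and hide Forest.
  the prey's payoff from hide Meadow: p·(-1) + (1−p)·(-3) = 2p - 3
  the prey's payoff from hide Forest: p·(-4) + (1−p)·(-2) = -2p - 2
  2p - 3 = -2p - 2  ⇒  4p = 1  ⇒  p = 1/4.
At equilibrium the prey is indifferent across columns, so the prey's payoff equals the payoff from hide Meadow: (1/4)·(-1) + (3/4)·(-3) = -5/2.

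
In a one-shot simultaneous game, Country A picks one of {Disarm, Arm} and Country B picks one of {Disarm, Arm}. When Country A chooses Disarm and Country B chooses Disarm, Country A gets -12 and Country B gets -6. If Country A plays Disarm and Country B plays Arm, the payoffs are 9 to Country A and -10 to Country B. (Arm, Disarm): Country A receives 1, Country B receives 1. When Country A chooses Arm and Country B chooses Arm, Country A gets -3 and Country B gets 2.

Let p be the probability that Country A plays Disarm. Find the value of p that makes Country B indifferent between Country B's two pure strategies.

In a mixed equilibrium Country B is indifferent between Disarm and Arm; this condition fixes p.
  Country B's expected payoff from Disarm: p·(-6) + (1−p)·1 = -7p + 1
  Country B's expected payoff from Arm: p·(-10) + (1−p)·2 = -12p + 2
  -7p + 1 = -12p + 2  ⇒  5p = 1  ⇒  p = 1/5.

p = 1/5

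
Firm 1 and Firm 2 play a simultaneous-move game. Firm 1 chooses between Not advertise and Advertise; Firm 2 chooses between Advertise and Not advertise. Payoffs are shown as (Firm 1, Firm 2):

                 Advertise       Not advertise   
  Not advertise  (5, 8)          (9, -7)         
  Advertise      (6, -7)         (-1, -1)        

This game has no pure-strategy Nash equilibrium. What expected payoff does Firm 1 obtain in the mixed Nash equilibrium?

In a mixed equilibrium Firm 1 is indifferent between Not advertise and Advertise; this condition fixes q.
  Firm 1's payoff from Not advertise: q·5 + (1−q)·9 = -4q + 9
  Firm 1's payoff from Advertise: q·6 + (1−q)·(-1) = 7q - 1
  -4q + 9 = 7q - 1  ⇒  -11q = -10  ⇒  q = 10/11.
At equilibrium Firm 1 is indifferent across rows, so Firm 1's payoff equals the payoff from Not advertise: (10/11)·5 + (1/11)·9 = 59/11.

59/11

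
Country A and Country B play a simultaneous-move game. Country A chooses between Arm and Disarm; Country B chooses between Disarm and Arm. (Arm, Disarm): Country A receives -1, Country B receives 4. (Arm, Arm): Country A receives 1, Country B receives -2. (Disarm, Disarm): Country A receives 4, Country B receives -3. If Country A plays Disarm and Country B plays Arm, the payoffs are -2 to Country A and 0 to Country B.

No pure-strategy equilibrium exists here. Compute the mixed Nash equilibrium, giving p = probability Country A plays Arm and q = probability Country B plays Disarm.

p = 1/3, q = 3/8

For Country B to be willing to mix, Country B must be indifferent between Disarm and Arm, which pins down Country A's mix.
  Country B's payoff to Disarm: p·4 + (1−p)·(-3) = 7p - 3
  Country B's payoff to Arm: p·(-2) + (1−p)·0 = -2p
  7p - 3 = -2p  ⇒  9p = 3  ⇒  p = 1/3.
Set Country A's expected payoff from Arm equal to that from Disarm:
  Country A's payoff to Arm: q·(-1) + (1−q)·1 = -2q + 1
  Country A's payoff to Disarm: q·4 + (1−q)·(-2) = 6q - 2
  -2q + 1 = 6q - 2  ⇒  -8q = -3  ⇒  q = 3/8.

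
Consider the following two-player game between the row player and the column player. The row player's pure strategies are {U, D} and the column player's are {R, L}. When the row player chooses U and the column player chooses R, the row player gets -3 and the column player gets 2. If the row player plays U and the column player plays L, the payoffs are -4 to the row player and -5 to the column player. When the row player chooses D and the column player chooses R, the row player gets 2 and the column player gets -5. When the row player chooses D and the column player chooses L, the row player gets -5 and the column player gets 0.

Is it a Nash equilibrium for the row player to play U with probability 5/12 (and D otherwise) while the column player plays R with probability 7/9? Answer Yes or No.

No

Given the column player's mix q = 7/9, the row player's payoff from U is -29/9 but from D is 4/9. The row player strictly prefers D, so the row player would not mix.
So the proposed profile is not a Nash equilibrium.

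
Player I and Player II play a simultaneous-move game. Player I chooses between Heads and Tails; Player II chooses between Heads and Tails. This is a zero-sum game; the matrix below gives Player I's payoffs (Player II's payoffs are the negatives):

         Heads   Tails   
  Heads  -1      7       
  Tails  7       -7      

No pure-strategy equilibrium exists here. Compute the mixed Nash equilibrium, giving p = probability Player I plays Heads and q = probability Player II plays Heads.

p = 7/11, q = 7/11

Player II's indifference between Heads and Tails determines Player I's mixing probability p:
  Player II's payoff to Heads: p·1 + (1−p)·(-7) = 8p - 7
  Player II's payoff to Tails: p·(-7) + (1−p)·7 = -14p + 7
  8p - 7 = -14p + 7  ⇒  22p = 14  ⇒  p = 7/11.
Player I's indifference between Heads and Tails determines Player II's mixing probability q:
  Player I's payoff to Heads: q·(-1) + (1−q)·7 = -8q + 7
  Player I's payoff to Tails: q·7 + (1−q)·(-7) = 14q - 7
  -8q + 7 = 14q - 7  ⇒  -22q = -14  ⇒  q = 7/11.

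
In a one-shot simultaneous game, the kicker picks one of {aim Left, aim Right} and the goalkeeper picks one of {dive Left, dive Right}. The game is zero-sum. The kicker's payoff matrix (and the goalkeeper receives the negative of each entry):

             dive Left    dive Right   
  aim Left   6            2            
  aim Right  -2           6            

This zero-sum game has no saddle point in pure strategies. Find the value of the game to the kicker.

The kicker's indifference between aim Left and aim Right determines the goalkeeper's mixing probability q:
  the kicker's expected payoff from aim Left: q·6 + (1−q)·2 = 4q + 2
  the kicker's expected payoff from aim Right: q·(-2) + (1−q)·6 = -8q + 6
  4q + 2 = -8q + 6  ⇒  12q = 4  ⇒  q = 1/3.
The value is the kicker's expected payoff against this mix (using aim Left): (1/3)·6 + (2/3)·2 = 10/3.

v = 10/3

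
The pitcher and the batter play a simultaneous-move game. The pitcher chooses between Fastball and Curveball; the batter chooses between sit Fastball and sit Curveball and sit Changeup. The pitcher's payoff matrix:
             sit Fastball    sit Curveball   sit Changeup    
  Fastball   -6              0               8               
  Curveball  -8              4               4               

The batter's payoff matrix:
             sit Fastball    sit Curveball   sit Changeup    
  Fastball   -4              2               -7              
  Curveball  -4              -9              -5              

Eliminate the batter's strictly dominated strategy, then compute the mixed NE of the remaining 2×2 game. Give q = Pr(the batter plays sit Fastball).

q = 2/3

The batter's strategy sit Changeup is strictly dominated by sit Fastball: -4 > -7 and -4 > -5. Eliminate sit Changeup.
The pitcher's indifference between Fastball and Curveball determines the batter's mixing probability q:
  the pitcher's payoff from Fastball: q·(-6) + (1−q)·0 = -6q
  the pitcher's payoff from Curveball: q·(-8) + (1−q)·4 = -12q + 4
  -6q = -12q + 4  ⇒  6q = 4  ⇒  q = 2/3.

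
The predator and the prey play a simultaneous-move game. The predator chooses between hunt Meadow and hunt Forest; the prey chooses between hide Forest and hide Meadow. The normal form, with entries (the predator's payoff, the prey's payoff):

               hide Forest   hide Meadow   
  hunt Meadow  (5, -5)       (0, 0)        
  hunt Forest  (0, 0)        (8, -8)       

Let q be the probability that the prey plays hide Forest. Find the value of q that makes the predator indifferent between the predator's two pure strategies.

q = 8/13

In a mixed equilibrium the predator is indifferent between hunt Meadow and hunt Forest; this condition fixes q.
  the predator's expected payoff from hunt Meadow: q·5 + (1−q)·0 = 5q
  the predator's expected payoff from hunt Forest: q·0 + (1−q)·8 = -8q + 8
  5q = -8q + 8  ⇒  13q = 8  ⇒  q = 8/13.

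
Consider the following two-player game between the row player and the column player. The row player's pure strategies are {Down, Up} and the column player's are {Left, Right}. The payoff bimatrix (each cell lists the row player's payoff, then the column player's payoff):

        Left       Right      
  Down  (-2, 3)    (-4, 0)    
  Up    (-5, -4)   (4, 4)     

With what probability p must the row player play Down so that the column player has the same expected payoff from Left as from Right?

p = 8/11

Set the column player's expected payoff from Left equal to that from Right:
  the column player's payoff from Left: p·3 + (1−p)·(-4) = 7p - 4
  the column player's payoff from Right: p·0 + (1−p)·4 = -4p + 4
  7p - 4 = -4p + 4  ⇒  11p = 8  ⇒  p = 8/11.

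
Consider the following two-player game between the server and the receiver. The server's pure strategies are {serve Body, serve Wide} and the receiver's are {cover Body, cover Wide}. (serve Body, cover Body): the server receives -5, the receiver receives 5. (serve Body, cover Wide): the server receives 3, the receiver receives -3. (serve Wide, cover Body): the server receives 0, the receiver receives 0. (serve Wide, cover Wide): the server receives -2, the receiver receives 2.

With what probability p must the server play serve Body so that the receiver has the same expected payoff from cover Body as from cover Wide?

The receiver's indifference between cover Body and cover Wide determines the server's mixing probability p:
  the receiver's payoff to cover Body: p·5 + (1−p)·0 = 5p
  the receiver's payoff to cover Wide: p·(-3) + (1−p)·2 = -5p + 2
  5p = -5p + 2  ⇒  10p = 2  ⇒  p = 1/5.

p = 1/5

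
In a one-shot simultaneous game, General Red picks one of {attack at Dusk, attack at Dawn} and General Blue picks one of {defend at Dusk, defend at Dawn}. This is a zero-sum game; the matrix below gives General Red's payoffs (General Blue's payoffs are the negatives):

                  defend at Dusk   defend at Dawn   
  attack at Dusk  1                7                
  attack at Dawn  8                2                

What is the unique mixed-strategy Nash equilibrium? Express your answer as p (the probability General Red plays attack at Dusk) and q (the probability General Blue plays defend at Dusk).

p = 1/2, q = 5/12

General Blue's indifference between defend at Dusk and defend at Dawn determines General Red's mixing probability p:
  General Blue's expected payoff from defend at Dusk: p·(-1) + (1−p)·(-8) = 7p - 8
  General Blue's expected payoff from defend at Dawn: p·(-7) + (1−p)·(-2) = -5p - 2
  7p - 8 = -5p - 2  ⇒  12p = 6  ⇒  p = 1/2.
For General Red to be willing to mix, General Red must be indifferent between attack at Dusk and attack at Dawn, which pins down General Blue's mix.
  General Red's payoff to attack at Dusk: q·1 + (1−q)·7 = -6q + 7
  General Red's payoff to attack at Dawn: q·8 + (1−q)·2 = 6q + 2
  -6q + 7 = 6q + 2  ⇒  -12q = -5  ⇒  q = 5/12.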